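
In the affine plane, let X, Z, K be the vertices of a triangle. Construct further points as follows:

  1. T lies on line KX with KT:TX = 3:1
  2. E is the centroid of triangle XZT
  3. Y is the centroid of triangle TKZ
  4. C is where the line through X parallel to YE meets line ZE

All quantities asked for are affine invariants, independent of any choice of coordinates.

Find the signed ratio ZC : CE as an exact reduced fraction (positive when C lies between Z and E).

ZC:CE = -3

Choose coordinates X = (0, 0), Z = (1, 0), K = (0, 1).
1. T lies on line KX with KT:TX = 3:1 ⇒ T = (0, 1/4)
2. E is the centroid of triangle XZT ⇒ E = (1/3, 1/12)
3. Y is the centroid of triangle TKZ ⇒ Y = (1/3, 5/12)
4. C is where the line through X parallel to YE meets line ZE ⇒ C = (0, 1/8)
C = Z + t·(E−Z) with t = 3/2, so ZC:CE = t:(1−t) = 3/2:-1/2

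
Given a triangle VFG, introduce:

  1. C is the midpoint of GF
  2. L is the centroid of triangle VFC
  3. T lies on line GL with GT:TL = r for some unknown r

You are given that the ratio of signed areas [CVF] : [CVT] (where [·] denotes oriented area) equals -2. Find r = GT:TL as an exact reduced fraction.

Assign V = (0, 0), F = (1, 0), G = (0, 1) — the answer is frame-independent, so this choice is without loss of generality.
1. C is the midpoint of GF ⇒ C = (1/2, 1/2)
2. L is the centroid of triangle VFC ⇒ L = (1/2, 1/6)
3. With GT:TL = r, write λ = r/(r+1) so T = G + λ·(L−G); T is affine-linear in λ
Every point depending on T is an affine combination of T and λ-independent points, so each such coordinate is linear in λ; the λ² term in each signed area is a multiple of (L−G)×(L−G) = 0, so 2·[CVF] and 2·[CVT] are each linear in λ. Evaluating at λ=0 and λ=1:
  2·[CVF] = 1/2,   2·[CVT] = 2/3·λ − 1/2
So [CVF]:[CVT] = (1/2) / (2/3·λ − 1/2). Setting this equal to -2:
  1/2 = -2·(2/3·λ − 1/2)  ⇒  λ = 3/8
Then r = λ/(1−λ) = (3/8)/(5/8) = 3/5. Check: with r = 3/5, T = (3/16, 11/16) and [CVF]:[CVT] = -2 as required.

r = 3/5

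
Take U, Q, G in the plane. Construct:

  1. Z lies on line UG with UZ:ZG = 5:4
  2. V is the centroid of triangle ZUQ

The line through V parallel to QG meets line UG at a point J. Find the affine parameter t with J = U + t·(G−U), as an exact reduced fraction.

t = 14/27

Work in coordinates with U = (0, 0), Q = (1, 0), G = (0, 1).
1. Z lies on line UG with UZ:ZG = 5:4 ⇒ Z = (0, 5/9)
2. V is the centroid of triangle ZUQ ⇒ V = (1/3, 5/27)
through V parallel to QG: direction (-1, 1); meets UG at J = (0, 14/27)
J = U + t·(G−U) with t = 14/27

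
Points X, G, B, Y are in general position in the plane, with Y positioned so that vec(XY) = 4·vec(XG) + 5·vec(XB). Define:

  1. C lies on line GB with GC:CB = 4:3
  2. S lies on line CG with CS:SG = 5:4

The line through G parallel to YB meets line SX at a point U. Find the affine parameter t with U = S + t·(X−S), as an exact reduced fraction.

t = -32/31

Set X = (0, 0), G = (1, 0), B = (0, 1), Y = (4, 5); any affine frame gives the same invariant.
1. C lies on line GB with GC:CB = 4:3 ⇒ C = (3/7, 4/7)
2. S lies on line CG with CS:SG = 5:4 ⇒ S = (47/63, 16/63)
through G parallel to YB: direction (-4, -4); meets SX at U = (47/31, 16/31)
U = S + t·(X−S) with t = -32/31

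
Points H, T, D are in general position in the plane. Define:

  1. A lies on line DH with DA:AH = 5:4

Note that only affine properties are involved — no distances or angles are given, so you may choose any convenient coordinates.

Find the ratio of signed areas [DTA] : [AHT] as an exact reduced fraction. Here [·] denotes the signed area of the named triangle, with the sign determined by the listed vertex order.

[DTA]:[AHT] = -5/4

Choose coordinates H = (0, 0), T = (1, 0), D = (0, 1).
1. A lies on line DH with DA:AH = 5:4 ⇒ A = (0, 4/9)
2·[DTA] = -5/9, 2·[AHT] = 4/9
[DTA]:[AHT] = -5/9:4/9 = -5/4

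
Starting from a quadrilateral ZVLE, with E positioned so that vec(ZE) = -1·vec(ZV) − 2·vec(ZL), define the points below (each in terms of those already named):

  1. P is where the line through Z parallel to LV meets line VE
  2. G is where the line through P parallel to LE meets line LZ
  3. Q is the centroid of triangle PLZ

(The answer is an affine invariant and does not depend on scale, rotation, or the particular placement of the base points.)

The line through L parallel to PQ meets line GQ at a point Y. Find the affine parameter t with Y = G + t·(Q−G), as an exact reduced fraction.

Set Z = (0, 0), V = (1, 0), L = (0, 1), E = (-1, -2); any affine frame gives the same invariant.
1. P is where the line through Z parallel to LV meets line VE ⇒ P = (1/2, -1/2)
2. G is where the line through P parallel to LE meets line LZ ⇒ G = (0, -2)
3. Q is the centroid of triangle PLZ ⇒ Q = (1/6, 1/6)
through L parallel to PQ: direction (-1/3, 2/3); meets GQ at Y = (1/5, 3/5)
Y = G + t·(Q−G) with t = 6/5

t = 6/5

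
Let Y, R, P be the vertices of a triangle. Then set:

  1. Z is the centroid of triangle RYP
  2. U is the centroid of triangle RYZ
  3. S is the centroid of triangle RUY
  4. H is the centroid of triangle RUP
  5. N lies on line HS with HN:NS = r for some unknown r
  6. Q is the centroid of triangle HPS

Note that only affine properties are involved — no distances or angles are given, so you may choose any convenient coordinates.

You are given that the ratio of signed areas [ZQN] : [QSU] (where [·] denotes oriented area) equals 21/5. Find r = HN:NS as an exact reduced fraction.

Assign Y = (0, 0), R = (1, 0), P = (0, 1) — the answer is frame-independent, so this choice is without loss of generality.
1. Z is the centroid of triangle RYP ⇒ Z = (1/3, 1/3)
2. U is the centroid of triangle RYZ ⇒ U = (4/9, 1/9)
3. S is the centroid of triangle RUY ⇒ S = (13/27, 1/27)
4. H is the centroid of triangle RUP ⇒ H = (13/27, 10/27)
5. With HN:NS = r, write λ = r/(r+1) so N = H + λ·(S−H); N is affine-linear in λ
6. Q is the centroid of triangle HPS ⇒ Q = (26/81, 38/81)
Every point depending on N is an affine combination of N and λ-independent points, so each such coordinate is linear in λ; the λ² term in each signed area is a multiple of (S−H)×(S−H) = 0, so 2·[ZQN] and 2·[QSU] are each linear in λ. Evaluating at λ=0 and λ=1:
  2·[ZQN] = 1/243·λ − 5/243,   2·[QSU] = -1/243
So [ZQN]:[QSU] = (1/243·λ − 5/243) / (-1/243). Setting this equal to 21/5:
  1/243·λ − 5/243 = 21/5·(-1/243)  ⇒  λ = 4/5
Then r = λ/(1−λ) = (4/5)/(1/5) = 4. Check: with r = 4, N = (13/27, 14/135) and [ZQN]:[QSU] = 21/5 as required.

r = 4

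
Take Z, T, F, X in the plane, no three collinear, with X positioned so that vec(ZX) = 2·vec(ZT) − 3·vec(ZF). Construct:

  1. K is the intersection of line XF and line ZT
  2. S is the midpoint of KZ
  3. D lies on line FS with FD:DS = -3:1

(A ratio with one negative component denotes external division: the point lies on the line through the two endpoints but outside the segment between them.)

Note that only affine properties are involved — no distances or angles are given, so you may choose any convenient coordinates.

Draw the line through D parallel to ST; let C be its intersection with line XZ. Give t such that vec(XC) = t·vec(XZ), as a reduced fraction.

t = 5/6

Set Z = (0, 0), T = (1, 0), F = (0, 1), X = (2, -3); any affine frame gives the same invariant.
1. K is the intersection of line XF and line ZT ⇒ K = (1/2, 0)
2. S is the midpoint of KZ ⇒ S = (1/4, 0)
3. D lies on line FS with FD:DS = -3:1 ⇒ D = (3/8, -1/2)
through D parallel to ST: direction (3/4, 0); meets XZ at C = (1/3, -1/2)
C = X + t·(Z−X) with t = 5/6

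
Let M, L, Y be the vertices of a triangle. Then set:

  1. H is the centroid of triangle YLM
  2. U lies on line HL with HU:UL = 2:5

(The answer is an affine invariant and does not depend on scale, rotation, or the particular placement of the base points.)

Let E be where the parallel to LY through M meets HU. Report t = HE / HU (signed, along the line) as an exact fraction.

Set M = (0, 0), L = (1, 0), Y = (0, 1); any affine frame gives the same invariant.
1. H is the centroid of triangle YLM ⇒ H = (1/3, 1/3)
2. U lies on line HL with HU:UL = 2:5 ⇒ U = (11/21, 5/21)
through M parallel to LY: direction (-1, 1); meets HU at E = (-1, 1)
E = H + t·(U−H) with t = -7

t = -7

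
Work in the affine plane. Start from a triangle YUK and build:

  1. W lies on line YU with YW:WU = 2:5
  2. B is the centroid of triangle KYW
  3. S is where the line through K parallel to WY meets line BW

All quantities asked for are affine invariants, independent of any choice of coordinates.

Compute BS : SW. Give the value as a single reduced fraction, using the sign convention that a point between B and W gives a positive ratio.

Set Y = (0, 0), U = (1, 0), K = (0, 1); any affine frame gives the same invariant.
1. W lies on line YU with YW:WU = 2:5 ⇒ W = (2/7, 0)
2. B is the centroid of triangle KYW ⇒ B = (2/21, 1/3)
3. S is where the line through K parallel to WY meets line BW ⇒ S = (-2/7, 1)
S = B + t·(W−B) with t = -2, so BS:SW = t:(1−t) = -2:3

BS:SW = -2/3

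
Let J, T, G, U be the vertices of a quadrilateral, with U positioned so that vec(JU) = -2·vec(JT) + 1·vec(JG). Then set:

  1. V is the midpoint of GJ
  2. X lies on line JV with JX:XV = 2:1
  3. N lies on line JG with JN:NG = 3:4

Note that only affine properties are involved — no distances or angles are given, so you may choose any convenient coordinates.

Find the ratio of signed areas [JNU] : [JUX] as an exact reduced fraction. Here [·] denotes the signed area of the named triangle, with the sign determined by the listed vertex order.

Assign J = (0, 0), T = (1, 0), G = (0, 1), U = (-2, 1) — the answer is frame-independent, so this choice is without loss of generality.
1. V is the midpoint of GJ ⇒ V = (0, 1/2)
2. X lies on line JV with JX:XV = 2:1 ⇒ X = (0, 1/3)
3. N lies on line JG with JN:NG = 3:4 ⇒ N = (0, 3/7)
2·[JNU] = 6/7, 2·[JUX] = -2/3
[JNU]:[JUX] = 6/7:-2/3 = -9/7

[JNU]:[JUX] = -9/7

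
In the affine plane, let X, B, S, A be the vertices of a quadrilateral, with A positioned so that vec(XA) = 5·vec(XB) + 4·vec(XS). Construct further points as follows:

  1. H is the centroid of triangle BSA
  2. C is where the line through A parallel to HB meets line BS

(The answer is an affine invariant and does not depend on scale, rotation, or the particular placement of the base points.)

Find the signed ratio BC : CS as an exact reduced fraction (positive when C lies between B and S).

Choose coordinates X = (0, 0), B = (1, 0), S = (0, 1), A = (5, 4).
1. H is the centroid of triangle BSA ⇒ H = (2, 5/3)
2. C is where the line through A parallel to HB meets line BS ⇒ C = (2, -1)
C = B + t·(S−B) with t = -1, so BC:CS = t:(1−t) = -1:2

BC:CS = -1/2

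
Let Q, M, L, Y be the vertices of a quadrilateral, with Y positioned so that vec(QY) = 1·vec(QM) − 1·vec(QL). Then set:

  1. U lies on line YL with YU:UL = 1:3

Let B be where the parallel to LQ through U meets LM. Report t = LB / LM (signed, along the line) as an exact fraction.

Assign Q = (0, 0), M = (1, 0), L = (0, 1), Y = (1, -1) — the answer is frame-independent, so this choice is without loss of generality.
1. U lies on line YL with YU:UL = 1:3 ⇒ U = (3/4, -1/2)
through U parallel to LQ: direction (0, -1); meets LM at B = (3/4, 1/4)
B = L + t·(M−L) with t = 3/4

t = 3/4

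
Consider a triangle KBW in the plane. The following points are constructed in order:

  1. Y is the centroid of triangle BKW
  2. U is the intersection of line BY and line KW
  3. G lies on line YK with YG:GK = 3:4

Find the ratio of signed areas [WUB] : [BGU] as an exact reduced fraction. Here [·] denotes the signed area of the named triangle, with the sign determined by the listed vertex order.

[WUB]:[BGU] = -7/3

Choose coordinates K = (0, 0), B = (1, 0), W = (0, 1).
1. Y is the centroid of triangle BKW ⇒ Y = (1/3, 1/3)
2. U is the intersection of line BY and line KW ⇒ U = (0, 1/2)
3. G lies on line YK with YG:GK = 3:4 ⇒ G = (4/21, 4/21)
2·[WUB] = 1/2, 2·[BGU] = -3/14
[WUB]:[BGU] = 1/2:-3/14 = -7/3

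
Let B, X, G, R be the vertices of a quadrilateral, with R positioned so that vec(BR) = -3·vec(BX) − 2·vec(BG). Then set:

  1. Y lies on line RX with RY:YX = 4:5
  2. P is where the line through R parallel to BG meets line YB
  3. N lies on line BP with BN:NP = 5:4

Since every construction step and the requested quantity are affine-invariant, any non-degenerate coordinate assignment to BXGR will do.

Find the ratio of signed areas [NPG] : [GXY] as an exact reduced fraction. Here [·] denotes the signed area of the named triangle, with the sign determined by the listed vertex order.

Work in coordinates with B = (0, 0), X = (1, 0), G = (0, 1), R = (-3, -2).
1. Y lies on line RX with RY:YX = 4:5 ⇒ Y = (-11/9, -10/9)
2. P is where the line through R parallel to BG meets line YB ⇒ P = (-3, -30/11)
3. N lies on line BP with BN:NP = 5:4 ⇒ N = (-5/3, -50/33)
2·[NPG] = -4/3, 2·[GXY] = -10/3
[NPG]:[GXY] = -4/3:-10/3 = 2/5

[NPG]:[GXY] = 2/5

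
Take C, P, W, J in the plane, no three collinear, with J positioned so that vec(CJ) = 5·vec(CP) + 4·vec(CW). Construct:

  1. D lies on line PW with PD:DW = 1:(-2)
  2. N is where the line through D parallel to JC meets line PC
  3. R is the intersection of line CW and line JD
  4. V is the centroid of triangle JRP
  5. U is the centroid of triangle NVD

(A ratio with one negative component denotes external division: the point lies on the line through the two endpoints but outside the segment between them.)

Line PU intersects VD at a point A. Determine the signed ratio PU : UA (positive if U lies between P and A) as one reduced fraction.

PU:UA = -17/5

Set C = (0, 0), P = (1, 0), W = (0, 1), J = (5, 4); any affine frame gives the same invariant.
1. D lies on line PW with PD:DW = 1:(-2) ⇒ D = (2, -1)
2. N is where the line through D parallel to JC meets line PC ⇒ N = (13/4, 0)
3. R is the intersection of line CW and line JD ⇒ R = (0, -13/3)
4. V is the centroid of triangle JRP ⇒ V = (2, -1/9)
5. U is the centroid of triangle NVD ⇒ U = (29/12, -10/27)
line PU meets VD at A = (2, -40/153)
U = P + t·(A−P) with t = 17/12, so PU:UA = 17/12:-5/12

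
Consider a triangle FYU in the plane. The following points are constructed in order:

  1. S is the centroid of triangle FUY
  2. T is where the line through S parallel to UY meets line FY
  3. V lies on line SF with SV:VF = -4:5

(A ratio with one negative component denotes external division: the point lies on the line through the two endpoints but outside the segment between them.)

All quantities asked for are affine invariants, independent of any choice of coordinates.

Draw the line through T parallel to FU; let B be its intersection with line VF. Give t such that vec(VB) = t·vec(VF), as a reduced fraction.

t = 3/5

Assign F = (0, 0), Y = (1, 0), U = (0, 1) — the answer is frame-independent, so this choice is without loss of generality.
1. S is the centroid of triangle FUY ⇒ S = (1/3, 1/3)
2. T is where the line through S parallel to UY meets line FY ⇒ T = (2/3, 0)
3. V lies on line SF with SV:VF = -4:5 ⇒ V = (5/3, 5/3)
through T parallel to FU: direction (0, 1); meets VF at B = (2/3, 2/3)
B = V + t·(F−V) with t = 3/5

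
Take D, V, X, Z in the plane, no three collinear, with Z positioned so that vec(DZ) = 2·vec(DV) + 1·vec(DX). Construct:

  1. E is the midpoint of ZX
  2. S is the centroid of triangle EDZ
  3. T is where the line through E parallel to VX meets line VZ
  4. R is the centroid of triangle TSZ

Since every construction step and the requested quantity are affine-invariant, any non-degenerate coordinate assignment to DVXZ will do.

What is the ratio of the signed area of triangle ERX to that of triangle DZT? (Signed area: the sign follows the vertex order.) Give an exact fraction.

Work in coordinates with D = (0, 0), V = (1, 0), X = (0, 1), Z = (2, 1).
1. E is the midpoint of ZX ⇒ E = (1, 1)
2. S is the centroid of triangle EDZ ⇒ S = (1, 2/3)
3. T is where the line through E parallel to VX meets line VZ ⇒ T = (3/2, 1/2)
4. R is the centroid of triangle TSZ ⇒ R = (3/2, 13/18)
2·[ERX] = -5/18, 2·[DZT] = -1/2
[ERX]:[DZT] = -5/18:-1/2 = 5/9

[ERX]:[DZT] = 5/9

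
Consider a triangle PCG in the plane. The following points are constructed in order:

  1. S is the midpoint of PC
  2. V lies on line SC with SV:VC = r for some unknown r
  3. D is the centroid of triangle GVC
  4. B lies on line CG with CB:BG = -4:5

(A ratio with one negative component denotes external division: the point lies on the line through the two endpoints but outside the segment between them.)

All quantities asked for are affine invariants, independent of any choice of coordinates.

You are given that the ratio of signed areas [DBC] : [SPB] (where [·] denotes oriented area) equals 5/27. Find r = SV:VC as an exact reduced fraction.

Set P = (0, 0), C = (1, 0), G = (0, 1); any affine frame gives the same invariant.
1. S is the midpoint of PC ⇒ S = (1/2, 0)
2. With SV:VC = r, write λ = r/(r+1) so V = S + λ·(C−S); V is affine-linear in λ
3. D is the centroid of triangle GVC ⇒ D is an affine combination of earlier points and hence also affine-linear in λ
4. B lies on line CG with CB:BG = -4:5 ⇒ B = (5, -4)
Every point depending on V is an affine combination of V and λ-independent points, so each such coordinate is linear in λ; the λ² term in each signed area is a multiple of (C−S)×(C−S) = 0, so 2·[DBC] and 2·[SPB] are each linear in λ. Evaluating at λ=0 and λ=1:
  2·[DBC] = -2/3·λ + 2/3,   2·[SPB] = 2
So [DBC]:[SPB] = (-2/3·λ + 2/3) / (2). Setting this equal to 5/27:
  -2/3·λ + 2/3 = 5/27·(2)  ⇒  λ = 4/9
Then r = λ/(1−λ) = (4/9)/(5/9) = 4/5. Check: with r = 4/5, V = (13/18, 0) and [DBC]:[SPB] = 5/27 as required.

r = 4/5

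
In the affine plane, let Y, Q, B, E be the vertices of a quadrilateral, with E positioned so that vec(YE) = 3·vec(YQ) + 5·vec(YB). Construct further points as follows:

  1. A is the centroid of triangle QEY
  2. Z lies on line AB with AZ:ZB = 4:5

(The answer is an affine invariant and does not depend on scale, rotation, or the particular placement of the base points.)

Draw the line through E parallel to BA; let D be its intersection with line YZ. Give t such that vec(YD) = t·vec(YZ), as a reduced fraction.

t = 7/2

Work in coordinates with Y = (0, 0), Q = (1, 0), B = (0, 1), E = (3, 5).
1. A is the centroid of triangle QEY ⇒ A = (4/3, 5/3)
2. Z lies on line AB with AZ:ZB = 4:5 ⇒ Z = (20/27, 37/27)
through E parallel to BA: direction (4/3, 2/3); meets YZ at D = (70/27, 259/54)
D = Y + t·(Z−Y) with t = 7/2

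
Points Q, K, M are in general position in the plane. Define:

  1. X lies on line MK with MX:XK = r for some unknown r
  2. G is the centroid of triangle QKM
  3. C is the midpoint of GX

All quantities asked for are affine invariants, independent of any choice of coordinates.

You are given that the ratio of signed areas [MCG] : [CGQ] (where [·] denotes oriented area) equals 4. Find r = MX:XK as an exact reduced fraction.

Assign Q = (0, 0), K = (1, 0), M = (0, 1) — the answer is frame-independent, so this choice is without loss of generality.
1. With MX:XK = r, write λ = r/(r+1) so X = M + λ·(K−M); X is affine-linear in λ
2. G is the centroid of triangle QKM ⇒ G = (1/3, 1/3)
3. C is the midpoint of GX ⇒ C is an affine combination of earlier points and hence also affine-linear in λ
Every point depending on X is an affine combination of X and λ-independent points, so each such coordinate is linear in λ; the λ² term in each signed area is a multiple of (K−M)×(K−M) = 0, so 2·[MCG] and 2·[CGQ] are each linear in λ. Evaluating at λ=0 and λ=1:
  2·[MCG] = -1/6·λ,   2·[CGQ] = 1/3·λ − 1/6
So [MCG]:[CGQ] = (-1/6·λ) / (1/3·λ − 1/6). Setting this equal to 4:
  -1/6·λ = 4·(1/3·λ − 1/6)  ⇒  λ = 4/9
Then r = λ/(1−λ) = (4/9)/(5/9) = 4/5. Check: with r = 4/5, X = (4/9, 5/9) and [MCG]:[CGQ] = 4 as required.

r = 4/5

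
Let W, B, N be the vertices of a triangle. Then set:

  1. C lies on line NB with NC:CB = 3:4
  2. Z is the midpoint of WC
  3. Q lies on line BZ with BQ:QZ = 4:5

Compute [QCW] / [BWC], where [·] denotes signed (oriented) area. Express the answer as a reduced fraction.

[QCW]:[BWC] = -5/9

Set W = (0, 0), B = (1, 0), N = (0, 1); any affine frame gives the same invariant.
1. C lies on line NB with NC:CB = 3:4 ⇒ C = (3/7, 4/7)
2. Z is the midpoint of WC ⇒ Z = (3/14, 2/7)
3. Q lies on line BZ with BQ:QZ = 4:5 ⇒ Q = (41/63, 8/63)
2·[QCW] = 20/63, 2·[BWC] = -4/7
[QCW]:[BWC] = 20/63:-4/7 = -5/9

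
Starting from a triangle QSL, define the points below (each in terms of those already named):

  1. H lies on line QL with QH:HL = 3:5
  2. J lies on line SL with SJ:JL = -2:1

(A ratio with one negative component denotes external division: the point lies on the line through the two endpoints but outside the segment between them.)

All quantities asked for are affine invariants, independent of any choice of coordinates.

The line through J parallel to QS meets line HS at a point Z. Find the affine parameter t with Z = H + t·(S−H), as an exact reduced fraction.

Choose coordinates Q = (0, 0), S = (1, 0), L = (0, 1).
1. H lies on line QL with QH:HL = 3:5 ⇒ H = (0, 3/8)
2. J lies on line SL with SJ:JL = -2:1 ⇒ J = (-1, 2)
through J parallel to QS: direction (1, 0); meets HS at Z = (-13/3, 2)
Z = H + t·(S−H) with t = -13/3

t = -13/3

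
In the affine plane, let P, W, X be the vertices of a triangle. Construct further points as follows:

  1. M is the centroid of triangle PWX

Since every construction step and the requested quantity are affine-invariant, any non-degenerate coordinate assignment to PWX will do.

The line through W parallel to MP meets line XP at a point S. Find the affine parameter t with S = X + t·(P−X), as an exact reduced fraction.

t = 2

Choose coordinates P = (0, 0), W = (1, 0), X = (0, 1).
1. M is the centroid of triangle PWX ⇒ M = (1/3, 1/3)
through W parallel to MP: direction (-1/3, -1/3); meets XP at S = (0, -1)
S = X + t·(P−X) with t = 2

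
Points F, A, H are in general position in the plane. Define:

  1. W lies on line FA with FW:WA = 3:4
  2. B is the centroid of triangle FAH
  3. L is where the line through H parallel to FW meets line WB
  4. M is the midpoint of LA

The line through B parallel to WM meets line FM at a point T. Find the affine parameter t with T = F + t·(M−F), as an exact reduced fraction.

t = 5/9

Assign F = (0, 0), A = (1, 0), H = (0, 1) — the answer is frame-independent, so this choice is without loss of generality.
1. W lies on line FA with FW:WA = 3:4 ⇒ W = (3/7, 0)
2. B is the centroid of triangle FAH ⇒ B = (1/3, 1/3)
3. L is where the line through H parallel to FW meets line WB ⇒ L = (1/7, 1)
4. M is the midpoint of LA ⇒ M = (4/7, 1/2)
through B parallel to WM: direction (1/7, 1/2); meets FM at T = (20/63, 5/18)
T = F + t·(M−F) with t = 5/9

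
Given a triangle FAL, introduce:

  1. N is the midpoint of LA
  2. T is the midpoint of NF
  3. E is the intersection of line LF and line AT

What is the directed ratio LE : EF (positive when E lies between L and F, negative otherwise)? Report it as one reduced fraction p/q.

Work in coordinates with F = (0, 0), A = (1, 0), L = (0, 1).
1. N is the midpoint of LA ⇒ N = (1/2, 1/2)
2. T is the midpoint of NF ⇒ T = (1/4, 1/4)
3. E is the intersection of line LF and line AT ⇒ E = (0, 1/3)
E = L + t·(F−L) with t = 2/3, so LE:EF = t:(1−t) = 2/3:1/3

LE:EF = 2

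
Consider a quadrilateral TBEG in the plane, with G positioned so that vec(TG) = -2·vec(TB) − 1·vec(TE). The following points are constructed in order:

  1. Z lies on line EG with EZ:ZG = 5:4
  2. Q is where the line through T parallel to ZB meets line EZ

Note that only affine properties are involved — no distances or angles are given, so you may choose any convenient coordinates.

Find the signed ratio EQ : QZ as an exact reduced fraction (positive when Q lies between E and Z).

Choose coordinates T = (0, 0), B = (1, 0), E = (0, 1), G = (-2, -1).
1. Z lies on line EG with EZ:ZG = 5:4 ⇒ Z = (-10/9, -1/9)
2. Q is where the line through T parallel to ZB meets line EZ ⇒ Q = (-19/18, -1/18)
Q = E + t·(Z−E) with t = 19/20, so EQ:QZ = t:(1−t) = 19/20:1/20

EQ:QZ = 19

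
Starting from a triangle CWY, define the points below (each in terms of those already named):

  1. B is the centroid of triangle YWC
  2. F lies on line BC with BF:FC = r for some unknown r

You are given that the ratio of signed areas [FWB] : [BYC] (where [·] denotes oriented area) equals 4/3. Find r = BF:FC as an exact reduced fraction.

r = -4

Work in coordinates with C = (0, 0), W = (1, 0), Y = (0, 1).
1. B is the centroid of triangle YWC ⇒ B = (1/3, 1/3)
2. With BF:FC = r, write λ = r/(r+1) so F = B + λ·(C−B); F is affine-linear in λ
Every point depending on F is an affine combination of F and λ-independent points, so each such coordinate is linear in λ; the λ² term in each signed area is a multiple of (C−B)×(C−B) = 0, so 2·[FWB] and 2·[BYC] are each linear in λ. Evaluating at λ=0 and λ=1:
  2·[FWB] = 1/3·λ,   2·[BYC] = 1/3
So [FWB]:[BYC] = (1/3·λ) / (1/3). Setting this equal to 4/3:
  1/3·λ = 4/3·(1/3)  ⇒  λ = 4/3
Then r = λ/(1−λ) = (4/3)/(-1/3) = -4. Check: with r = -4, F = (-1/9, -1/9) and [FWB]:[BYC] = 4/3 as required.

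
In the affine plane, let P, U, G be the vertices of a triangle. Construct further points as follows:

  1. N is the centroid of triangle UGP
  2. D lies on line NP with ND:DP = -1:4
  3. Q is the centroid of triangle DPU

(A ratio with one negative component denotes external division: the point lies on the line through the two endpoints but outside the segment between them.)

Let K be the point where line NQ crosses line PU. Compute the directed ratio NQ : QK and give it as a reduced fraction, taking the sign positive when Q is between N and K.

Choose coordinates P = (0, 0), U = (1, 0), G = (0, 1).
1. N is the centroid of triangle UGP ⇒ N = (1/3, 1/3)
2. D lies on line NP with ND:DP = -1:4 ⇒ D = (4/9, 4/9)
3. Q is the centroid of triangle DPU ⇒ Q = (13/27, 4/27)
line NQ meets PU at K = (3/5, 0)
Q = N + t·(K−N) with t = 5/9, so NQ:QK = 5/9:4/9

NQ:QK = 5/4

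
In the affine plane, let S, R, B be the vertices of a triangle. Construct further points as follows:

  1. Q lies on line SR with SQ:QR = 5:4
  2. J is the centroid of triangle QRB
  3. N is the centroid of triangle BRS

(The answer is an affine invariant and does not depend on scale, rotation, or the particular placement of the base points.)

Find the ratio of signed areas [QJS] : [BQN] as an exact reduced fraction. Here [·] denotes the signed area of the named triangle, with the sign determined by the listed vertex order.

Work in coordinates with S = (0, 0), R = (1, 0), B = (0, 1).
1. Q lies on line SR with SQ:QR = 5:4 ⇒ Q = (5/9, 0)
2. J is the centroid of triangle QRB ⇒ J = (14/27, 1/3)
3. N is the centroid of triangle BRS ⇒ N = (1/3, 1/3)
2·[QJS] = 5/27, 2·[BQN] = -1/27
[QJS]:[BQN] = 5/27:-1/27 = -5

[QJS]:[BQN] = -5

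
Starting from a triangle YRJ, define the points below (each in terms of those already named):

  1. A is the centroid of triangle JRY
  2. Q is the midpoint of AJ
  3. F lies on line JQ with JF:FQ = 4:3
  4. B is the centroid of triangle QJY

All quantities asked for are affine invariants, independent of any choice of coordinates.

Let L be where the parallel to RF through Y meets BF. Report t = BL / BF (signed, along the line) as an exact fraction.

Choose coordinates Y = (0, 0), R = (1, 0), J = (0, 1).
1. A is the centroid of triangle JRY ⇒ A = (1/3, 1/3)
2. Q is the midpoint of AJ ⇒ Q = (1/6, 2/3)
3. F lies on line JQ with JF:FQ = 4:3 ⇒ F = (2/21, 17/21)
4. B is the centroid of triangle QJY ⇒ B = (1/18, 5/9)
through Y parallel to RF: direction (-19/21, 17/21); meets BF at L = (-19/693, 17/693)
L = B + t·(F−B) with t = -23/11

t = -23/11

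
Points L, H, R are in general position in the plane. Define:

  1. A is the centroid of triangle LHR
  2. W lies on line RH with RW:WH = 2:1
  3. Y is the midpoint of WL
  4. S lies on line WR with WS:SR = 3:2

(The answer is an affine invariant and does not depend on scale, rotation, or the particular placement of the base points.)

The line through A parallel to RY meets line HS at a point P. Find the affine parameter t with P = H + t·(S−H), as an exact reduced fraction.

t = 40/33

Assign L = (0, 0), H = (1, 0), R = (0, 1) — the answer is frame-independent, so this choice is without loss of generality.
1. A is the centroid of triangle LHR ⇒ A = (1/3, 1/3)
2. W lies on line RH with RW:WH = 2:1 ⇒ W = (2/3, 1/3)
3. Y is the midpoint of WL ⇒ Y = (1/3, 1/6)
4. S lies on line WR with WS:SR = 3:2 ⇒ S = (4/15, 11/15)
through A parallel to RY: direction (1/3, -5/6); meets HS at P = (1/9, 8/9)
P = H + t·(S−H) with t = 40/33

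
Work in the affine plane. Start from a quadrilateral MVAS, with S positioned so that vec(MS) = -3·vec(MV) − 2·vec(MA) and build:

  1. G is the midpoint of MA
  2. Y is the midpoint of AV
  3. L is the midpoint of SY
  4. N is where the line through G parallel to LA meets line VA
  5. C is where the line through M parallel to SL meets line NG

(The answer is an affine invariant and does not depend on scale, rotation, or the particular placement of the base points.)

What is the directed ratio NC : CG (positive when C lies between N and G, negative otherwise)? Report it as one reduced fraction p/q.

Assign M = (0, 0), V = (1, 0), A = (0, 1), S = (-3, -2) — the answer is frame-independent, so this choice is without loss of generality.
1. G is the midpoint of MA ⇒ G = (0, 1/2)
2. Y is the midpoint of AV ⇒ Y = (1/2, 1/2)
3. L is the midpoint of SY ⇒ L = (-5/4, -3/4)
4. N is where the line through G parallel to LA meets line VA ⇒ N = (5/24, 19/24)
5. C is where the line through M parallel to SL meets line NG ⇒ C = (-35/48, -25/48)
C = N + t·(G−N) with t = 9/2, so NC:CG = t:(1−t) = 9/2:-7/2

NC:CG = -9/7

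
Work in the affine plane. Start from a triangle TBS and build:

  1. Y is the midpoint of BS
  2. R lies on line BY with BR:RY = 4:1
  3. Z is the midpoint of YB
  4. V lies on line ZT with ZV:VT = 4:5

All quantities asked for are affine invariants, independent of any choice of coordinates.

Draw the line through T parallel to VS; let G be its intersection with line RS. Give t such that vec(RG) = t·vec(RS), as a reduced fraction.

t = 41/16

Set T = (0, 0), B = (1, 0), S = (0, 1); any affine frame gives the same invariant.
1. Y is the midpoint of BS ⇒ Y = (1/2, 1/2)
2. R lies on line BY with BR:RY = 4:1 ⇒ R = (3/5, 2/5)
3. Z is the midpoint of YB ⇒ Z = (3/4, 1/4)
4. V lies on line ZT with ZV:VT = 4:5 ⇒ V = (5/12, 5/36)
through T parallel to VS: direction (-5/12, 31/36); meets RS at G = (-15/16, 31/16)
G = R + t·(S−R) with t = 41/16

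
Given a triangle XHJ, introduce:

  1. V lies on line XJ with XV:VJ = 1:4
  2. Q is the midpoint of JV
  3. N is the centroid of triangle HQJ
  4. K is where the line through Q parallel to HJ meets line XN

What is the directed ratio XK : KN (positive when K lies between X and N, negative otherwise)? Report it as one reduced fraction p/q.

XK:KN = 9/4

Choose coordinates X = (0, 0), H = (1, 0), J = (0, 1).
1. V lies on line XJ with XV:VJ = 1:4 ⇒ V = (0, 1/5)
2. Q is the midpoint of JV ⇒ Q = (0, 3/5)
3. N is the centroid of triangle HQJ ⇒ N = (1/3, 8/15)
4. K is where the line through Q parallel to HJ meets line XN ⇒ K = (3/13, 24/65)
K = X + t·(N−X) with t = 9/13, so XK:KN = t:(1−t) = 9/13:4/13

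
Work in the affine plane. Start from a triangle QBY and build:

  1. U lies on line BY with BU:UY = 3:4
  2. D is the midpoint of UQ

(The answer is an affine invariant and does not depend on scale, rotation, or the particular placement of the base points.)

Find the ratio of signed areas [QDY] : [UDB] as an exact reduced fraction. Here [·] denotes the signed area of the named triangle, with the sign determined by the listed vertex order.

[QDY]:[UDB] = 4/3

Work in coordinates with Q = (0, 0), B = (1, 0), Y = (0, 1).
1. U lies on line BY with BU:UY = 3:4 ⇒ U = (4/7, 3/7)
2. D is the midpoint of UQ ⇒ D = (2/7, 3/14)
2·[QDY] = 2/7, 2·[UDB] = 3/14
[QDY]:[UDB] = 2/7:3/14 = 4/3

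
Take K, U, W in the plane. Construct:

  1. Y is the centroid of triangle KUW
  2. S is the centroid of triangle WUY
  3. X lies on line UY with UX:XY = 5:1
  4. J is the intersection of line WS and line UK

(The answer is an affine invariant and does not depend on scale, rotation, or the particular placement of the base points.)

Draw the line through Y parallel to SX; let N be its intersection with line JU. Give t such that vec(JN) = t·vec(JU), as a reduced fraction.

t = -7/3

Set K = (0, 0), U = (1, 0), W = (0, 1); any affine frame gives the same invariant.
1. Y is the centroid of triangle KUW ⇒ Y = (1/3, 1/3)
2. S is the centroid of triangle WUY ⇒ S = (4/9, 4/9)
3. X lies on line UY with UX:XY = 5:1 ⇒ X = (4/9, 5/18)
4. J is the intersection of line WS and line UK ⇒ J = (4/5, 0)
through Y parallel to SX: direction (0, -1/6); meets JU at N = (1/3, 0)
N = J + t·(U−J) with t = -7/3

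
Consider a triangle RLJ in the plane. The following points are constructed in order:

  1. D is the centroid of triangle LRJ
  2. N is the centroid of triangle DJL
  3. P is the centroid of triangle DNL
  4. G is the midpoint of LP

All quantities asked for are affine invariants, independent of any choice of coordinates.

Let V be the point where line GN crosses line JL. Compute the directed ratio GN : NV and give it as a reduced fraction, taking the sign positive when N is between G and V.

Work in coordinates with R = (0, 0), L = (1, 0), J = (0, 1).
1. D is the centroid of triangle LRJ ⇒ D = (1/3, 1/3)
2. N is the centroid of triangle DJL ⇒ N = (4/9, 4/9)
3. P is the centroid of triangle DNL ⇒ P = (16/27, 7/27)
4. G is the midpoint of LP ⇒ G = (43/54, 7/54)
line GN meets JL at V = (3/2, -1/2)
N = G + t·(V−G) with t = -1/2, so GN:NV = -1/2:3/2

GN:NV = -1/3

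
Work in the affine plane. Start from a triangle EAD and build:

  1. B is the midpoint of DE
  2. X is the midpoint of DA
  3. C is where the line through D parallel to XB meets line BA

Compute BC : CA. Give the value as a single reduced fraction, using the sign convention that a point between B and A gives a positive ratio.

BC:CA = -1/2

Assign E = (0, 0), A = (1, 0), D = (0, 1) — the answer is frame-independent, so this choice is without loss of generality.
1. B is the midpoint of DE ⇒ B = (0, 1/2)
2. X is the midpoint of DA ⇒ X = (1/2, 1/2)
3. C is where the line through D parallel to XB meets line BA ⇒ C = (-1, 1)
C = B + t·(A−B) with t = -1, so BC:CA = t:(1−t) = -1:2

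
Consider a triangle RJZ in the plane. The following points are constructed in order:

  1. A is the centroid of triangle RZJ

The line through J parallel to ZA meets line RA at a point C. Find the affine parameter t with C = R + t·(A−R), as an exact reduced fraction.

t = 2

Set R = (0, 0), J = (1, 0), Z = (0, 1); any affine frame gives the same invariant.
1. A is the centroid of triangle RZJ ⇒ A = (1/3, 1/3)
through J parallel to ZA: direction (1/3, -2/3); meets RA at C = (2/3, 2/3)
C = R + t·(A−R) with t = 2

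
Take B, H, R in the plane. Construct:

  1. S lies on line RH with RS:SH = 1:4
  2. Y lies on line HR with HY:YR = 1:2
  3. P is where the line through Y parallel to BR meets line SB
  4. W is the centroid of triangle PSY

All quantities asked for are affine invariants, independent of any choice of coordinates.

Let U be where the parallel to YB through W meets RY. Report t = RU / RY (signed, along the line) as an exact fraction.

t = -1/90

Assign B = (0, 0), H = (1, 0), R = (0, 1) — the answer is frame-independent, so this choice is without loss of generality.
1. S lies on line RH with RS:SH = 1:4 ⇒ S = (1/5, 4/5)
2. Y lies on line HR with HY:YR = 1:2 ⇒ Y = (2/3, 1/3)
3. P is where the line through Y parallel to BR meets line SB ⇒ P = (2/3, 8/3)
4. W is the centroid of triangle PSY ⇒ W = (23/45, 19/15)
through W parallel to YB: direction (-2/3, -1/3); meets RY at U = (-1/135, 136/135)
U = R + t·(Y−R) with t = -1/90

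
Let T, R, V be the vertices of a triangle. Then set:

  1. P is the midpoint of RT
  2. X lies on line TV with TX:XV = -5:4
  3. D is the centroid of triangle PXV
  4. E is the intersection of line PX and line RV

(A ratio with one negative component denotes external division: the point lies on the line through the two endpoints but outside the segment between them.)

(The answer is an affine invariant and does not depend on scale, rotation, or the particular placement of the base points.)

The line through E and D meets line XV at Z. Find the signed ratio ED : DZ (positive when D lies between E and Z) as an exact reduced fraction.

ED:DZ = 5/3

Work in coordinates with T = (0, 0), R = (1, 0), V = (0, 1).
1. P is the midpoint of RT ⇒ P = (1/2, 0)
2. X lies on line TV with TX:XV = -5:4 ⇒ X = (0, 5)
3. D is the centroid of triangle PXV ⇒ D = (1/6, 2)
4. E is the intersection of line PX and line RV ⇒ E = (4/9, 5/9)
line ED meets XV at Z = (0, 43/15)
D = E + t·(Z−E) with t = 5/8, so ED:DZ = 5/8:3/8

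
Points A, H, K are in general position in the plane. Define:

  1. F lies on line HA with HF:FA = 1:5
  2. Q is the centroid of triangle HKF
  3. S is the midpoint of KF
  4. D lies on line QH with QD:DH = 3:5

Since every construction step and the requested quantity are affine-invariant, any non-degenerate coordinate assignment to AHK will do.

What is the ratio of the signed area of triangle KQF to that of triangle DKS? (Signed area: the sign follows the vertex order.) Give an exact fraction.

[KQF]:[DKS] = -8/7

Set A = (0, 0), H = (1, 0), K = (0, 1); any affine frame gives the same invariant.
1. F lies on line HA with HF:FA = 1:5 ⇒ F = (5/6, 0)
2. Q is the centroid of triangle HKF ⇒ Q = (11/18, 1/3)
3. S is the midpoint of KF ⇒ S = (5/12, 1/2)
4. D lies on line QH with QD:DH = 3:5 ⇒ D = (109/144, 5/24)
2·[KQF] = -1/18, 2·[DKS] = 7/144
[KQF]:[DKS] = -1/18:7/144 = -8/7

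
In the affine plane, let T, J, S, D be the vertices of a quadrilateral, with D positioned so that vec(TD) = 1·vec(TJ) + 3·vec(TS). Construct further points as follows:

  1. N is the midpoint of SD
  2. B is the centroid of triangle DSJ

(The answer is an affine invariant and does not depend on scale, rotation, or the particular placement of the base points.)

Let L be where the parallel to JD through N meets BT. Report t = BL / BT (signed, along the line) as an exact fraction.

t = 1/4

Work in coordinates with T = (0, 0), J = (1, 0), S = (0, 1), D = (1, 3).
1. N is the midpoint of SD ⇒ N = (1/2, 2)
2. B is the centroid of triangle DSJ ⇒ B = (2/3, 4/3)
through N parallel to JD: direction (0, 3); meets BT at L = (1/2, 1)
L = B + t·(T−B) with t = 1/4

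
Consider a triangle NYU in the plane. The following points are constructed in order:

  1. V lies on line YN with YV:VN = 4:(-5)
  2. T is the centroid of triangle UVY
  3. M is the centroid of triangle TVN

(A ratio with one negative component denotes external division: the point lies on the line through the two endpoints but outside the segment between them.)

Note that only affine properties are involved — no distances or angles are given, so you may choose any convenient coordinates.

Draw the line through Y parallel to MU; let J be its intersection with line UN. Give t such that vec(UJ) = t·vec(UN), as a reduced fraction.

Work in coordinates with N = (0, 0), Y = (1, 0), U = (0, 1).
1. V lies on line YN with YV:VN = 4:(-5) ⇒ V = (5, 0)
2. T is the centroid of triangle UVY ⇒ T = (2, 1/3)
3. M is the centroid of triangle TVN ⇒ M = (7/3, 1/9)
through Y parallel to MU: direction (-7/3, 8/9); meets UN at J = (0, 8/21)
J = U + t·(N−U) with t = 13/21

t = 13/21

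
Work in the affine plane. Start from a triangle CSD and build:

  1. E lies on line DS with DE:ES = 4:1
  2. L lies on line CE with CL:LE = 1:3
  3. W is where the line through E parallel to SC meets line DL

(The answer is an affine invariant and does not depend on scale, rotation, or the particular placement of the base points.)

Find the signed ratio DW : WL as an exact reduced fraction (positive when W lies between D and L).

DW:WL = 16/3

Work in coordinates with C = (0, 0), S = (1, 0), D = (0, 1).
1. E lies on line DS with DE:ES = 4:1 ⇒ E = (4/5, 1/5)
2. L lies on line CE with CL:LE = 1:3 ⇒ L = (1/5, 1/20)
3. W is where the line through E parallel to SC meets line DL ⇒ W = (16/95, 1/5)
W = D + t·(L−D) with t = 16/19, so DW:WL = t:(1−t) = 16/19:3/19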